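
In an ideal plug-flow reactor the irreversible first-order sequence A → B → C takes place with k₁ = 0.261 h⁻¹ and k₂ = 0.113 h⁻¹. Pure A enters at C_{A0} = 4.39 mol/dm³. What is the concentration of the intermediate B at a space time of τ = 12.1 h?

Solving the coupled first-order balances gives C_B(τ) = [k₁/(k₂−k₁)]·C_{A0}·(e^(−k₁τ) − e^(−k₂τ)).
e^(−k₁τ) = e^(−0.261×12.1) = e^(−3.158) = 0.04251; e^(−k₂τ) = e^(−1.367) = 0.2548.
C_B = 0.261×4.39/(0.113−0.261) × (0.04251−0.2548) = (-7.742)×(-0.2123) = 1.643 mol/dm³.

1.64 mol/dm³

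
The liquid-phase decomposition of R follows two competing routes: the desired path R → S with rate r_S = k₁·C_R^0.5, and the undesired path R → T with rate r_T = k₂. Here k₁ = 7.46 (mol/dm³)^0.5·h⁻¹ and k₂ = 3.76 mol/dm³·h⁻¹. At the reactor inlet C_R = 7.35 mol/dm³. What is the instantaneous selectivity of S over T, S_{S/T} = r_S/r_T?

S_{S/T} = r_S/r_T = (k₁·C_R^0.5)/(k₂) = (k₁/k₂)·C_R^0.5.
= (7.46×7.350^0.5) / (3.76) = 20.22/3.760 = 5.38.

5.38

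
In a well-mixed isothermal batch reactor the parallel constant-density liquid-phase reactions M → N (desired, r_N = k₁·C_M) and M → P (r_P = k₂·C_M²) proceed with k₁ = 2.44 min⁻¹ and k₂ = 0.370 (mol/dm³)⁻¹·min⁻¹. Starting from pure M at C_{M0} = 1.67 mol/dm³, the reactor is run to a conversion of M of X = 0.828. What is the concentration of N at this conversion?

C_M = C_{M0}(1−X) = 0.2872 mol/dm³.
Along a PFR/batch, dC_N/dC_M = −r_N/(r_N+r_P) = −k₁/(k₁+k₂·C_M).
Integrating from C_{M0} to C_M: C_N = (2.44/0.370)·ln[(2.44+0.370·1.67)/(2.44+0.370·0.287)] = 6.595·ln(3.058/2.546) = 1.207 mol/dm³.

1.21 mol/dm³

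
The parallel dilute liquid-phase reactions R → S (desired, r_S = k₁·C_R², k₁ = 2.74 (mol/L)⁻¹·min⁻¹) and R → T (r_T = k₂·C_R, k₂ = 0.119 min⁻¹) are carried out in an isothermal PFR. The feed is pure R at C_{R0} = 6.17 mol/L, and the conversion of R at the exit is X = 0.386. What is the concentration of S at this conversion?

C_R = C_{R0}(1−X) = 3.788 mol/L.
Along a PFR/batch, dC_T/dC_R = −r_T/(r_S+r_T) = −k₂/(k₂+k₁·C_R).
Integrating from C_{R0} to C_R: C_T = (0.119/2.74)·ln[(0.119+2.74·6.17)/(0.119+2.74·3.79)] = 0.04343·ln(17.02/10.50) = 0.02099 mol/L.
Then C_S = (C_{R0}−C_R) − C_T = 2.382 − 0.02099 = 2.361 mol/L.

2.36 mol/L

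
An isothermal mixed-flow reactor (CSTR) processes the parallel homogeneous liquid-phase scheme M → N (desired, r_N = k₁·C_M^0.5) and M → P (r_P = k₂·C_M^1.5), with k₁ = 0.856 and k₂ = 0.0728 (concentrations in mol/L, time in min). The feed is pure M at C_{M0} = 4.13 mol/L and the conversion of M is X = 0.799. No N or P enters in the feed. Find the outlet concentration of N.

3.08 mol/L

Exit C_M = C_{M0}(1−X) = 4.13×0.201 = 0.8301 mol/L.
A CSTR operates uniformly at the exit composition, giving r_N = 0.7799 and r_P = 0.05506 (each k·C_M^n at C_M = 0.8301).
Fraction of consumed M going to N: r_N/(r_N+r_P) = 0.9341.
C_N = 0.9341·C_{M0}·X = 0.9341×4.13×0.799 = 3.08 mol/L.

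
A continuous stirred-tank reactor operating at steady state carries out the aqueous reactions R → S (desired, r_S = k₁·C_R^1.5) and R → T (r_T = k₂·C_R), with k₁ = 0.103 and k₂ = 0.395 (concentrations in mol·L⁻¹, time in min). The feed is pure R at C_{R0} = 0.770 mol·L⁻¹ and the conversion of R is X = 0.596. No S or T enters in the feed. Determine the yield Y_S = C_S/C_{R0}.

0.0757

Exit C_R = C_{R0}(1−X) = 0.770×0.404 = 0.3111 mol·L⁻¹.
A CSTR operates uniformly at the exit composition, giving r_S = 0.01787 and r_T = 0.1229 (each k·C_R^n at C_R = 0.3111).
Fraction of consumed R going to S: r_S/(r_S+r_T) = 0.1270.
C_S = 0.1270·C_{R0}·X = 0.1270×0.770×0.596 = 0.0583 mol·L⁻¹; Y_S = C_S/C_{R0} = 0.0757.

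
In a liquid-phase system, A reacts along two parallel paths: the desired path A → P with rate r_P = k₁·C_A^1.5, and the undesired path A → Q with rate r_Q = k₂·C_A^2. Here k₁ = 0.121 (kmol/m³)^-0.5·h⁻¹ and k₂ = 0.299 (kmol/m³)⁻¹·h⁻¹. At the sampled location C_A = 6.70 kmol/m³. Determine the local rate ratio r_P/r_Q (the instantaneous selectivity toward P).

S_{P/Q} = r_P/r_Q = (k₁·C_A^1.5)/(k₂·C_A^2) = (k₁/k₂)·C_A^-0.5.
= (0.121×6.700^1.5) / (0.299×6.700^2) = 2.098/13.42 = 0.156.
The undesired path is higher order in A, so low C_A (CSTR or dilute feed) favours P.

0.156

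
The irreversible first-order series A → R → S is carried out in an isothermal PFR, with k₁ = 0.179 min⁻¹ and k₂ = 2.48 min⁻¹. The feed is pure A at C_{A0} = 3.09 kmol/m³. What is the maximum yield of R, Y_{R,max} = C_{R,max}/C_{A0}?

For a first-order series the maximum intermediate yield is C_{R,max}/C_{A0} = (k₁/k₂)^[k₂/(k₂−k₁)].
= (0.179/2.48)^(2.48/(2.48−0.179)) = (0.07218)^(1.078) = 0.05883.

0.0588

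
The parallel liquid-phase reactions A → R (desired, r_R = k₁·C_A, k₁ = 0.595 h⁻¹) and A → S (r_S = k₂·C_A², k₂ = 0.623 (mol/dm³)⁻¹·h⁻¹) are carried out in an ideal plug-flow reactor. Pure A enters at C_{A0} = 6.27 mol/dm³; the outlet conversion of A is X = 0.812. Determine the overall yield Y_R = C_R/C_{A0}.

C_A = C_{A0}(1−X) = 1.179 mol/dm³.
Along a PFR/batch, dC_R/dC_A = −r_R/(r_R+r_S) = −k₁/(k₁+k₂·C_A).
Integrating from C_{A0} to C_A: C_R = (0.595/0.623)·ln[(0.595+0.623·6.27)/(0.595+0.623·1.18)] = 0.9551·ln(4.501/1.329) = 1.165 mol/dm³.
Y_R = C_R/C_{A0} = 1.165/6.27 = 0.186.

0.186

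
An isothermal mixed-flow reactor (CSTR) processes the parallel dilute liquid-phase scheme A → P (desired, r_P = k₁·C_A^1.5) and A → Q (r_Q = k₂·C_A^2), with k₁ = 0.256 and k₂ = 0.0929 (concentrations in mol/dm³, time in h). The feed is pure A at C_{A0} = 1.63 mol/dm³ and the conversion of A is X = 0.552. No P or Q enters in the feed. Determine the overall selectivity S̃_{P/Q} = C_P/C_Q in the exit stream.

Exit C_A = C_{A0}(1−X) = 1.63×0.448 = 0.7302 mol/dm³.
Rates in a CSTR are evaluated at the outlet concentration: r_P = 0.256×0.7302^1.5 = 0.1597, r_Q = 0.0929×0.7302^2 = 0.04954.
Overall selectivity = C_P/C_Q = r_Pτ/(r_Qτ) = r_P/r_Q = 3.22.

3.22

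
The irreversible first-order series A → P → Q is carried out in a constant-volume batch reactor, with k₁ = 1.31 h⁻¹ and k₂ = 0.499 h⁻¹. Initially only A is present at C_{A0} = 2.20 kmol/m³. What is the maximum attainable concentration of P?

At the optimum, C_{P,max}/C_{A0} = (k₁/k₂)^[k₂/(k₂−k₁)].
= (1.31/0.499)^(0.499/(0.499−1.31)) = (2.625)^(-0.6153) = 0.5522.
C_{P,max} = 0.5522×2.20 = 1.21 kmol/m³.

1.21 kmol/m³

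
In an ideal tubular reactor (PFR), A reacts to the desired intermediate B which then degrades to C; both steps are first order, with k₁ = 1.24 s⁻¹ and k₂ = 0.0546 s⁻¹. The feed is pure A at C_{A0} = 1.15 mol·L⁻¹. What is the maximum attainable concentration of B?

At the optimum, C_{B,max}/C_{A0} = (k₁/k₂)^[k₂/(k₂−k₁)].
= (1.24/0.0546)^(0.0546/(0.0546−1.24)) = (22.71)^(-0.04606) = 0.8660.
C_{B,max} = 0.8660×1.15 = 0.996 mol·L⁻¹.

0.996 mol·L⁻¹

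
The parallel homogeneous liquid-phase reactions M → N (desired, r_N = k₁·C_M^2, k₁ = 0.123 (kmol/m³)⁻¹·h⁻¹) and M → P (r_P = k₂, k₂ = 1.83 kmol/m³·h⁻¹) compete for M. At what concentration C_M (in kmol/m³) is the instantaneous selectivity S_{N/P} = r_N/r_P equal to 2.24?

S_{N/P} = (k₁/k₂)·C_M^2 ⇒ C_M = (S·k₂/k₁)^(0.5).
= (2.24×1.83/0.123)^(0.5) = (33.33)^(0.5) = 5.77 kmol/m³.

5.77 kmol/m³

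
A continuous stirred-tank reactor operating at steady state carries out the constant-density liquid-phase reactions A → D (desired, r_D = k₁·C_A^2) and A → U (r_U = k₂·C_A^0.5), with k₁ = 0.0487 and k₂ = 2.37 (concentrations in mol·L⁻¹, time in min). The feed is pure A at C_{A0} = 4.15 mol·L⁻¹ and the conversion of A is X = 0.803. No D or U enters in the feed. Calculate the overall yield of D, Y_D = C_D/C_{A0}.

0.0120

Exit C_A = C_{A0}(1−X) = 4.15×0.197 = 0.8175 mol·L⁻¹.
A CSTR operates uniformly at the exit composition, giving r_D = 0.03255 and r_U = 2.143 (each k·C_A^n at C_A = 0.8175).
Fraction of consumed A going to D: r_D/(r_D+r_U) = 0.01496.
C_D = 0.01496·C_{A0}·X = 0.01496×4.15×0.803 = 0.0499 mol·L⁻¹; Y_D = C_D/C_{A0} = 0.0120.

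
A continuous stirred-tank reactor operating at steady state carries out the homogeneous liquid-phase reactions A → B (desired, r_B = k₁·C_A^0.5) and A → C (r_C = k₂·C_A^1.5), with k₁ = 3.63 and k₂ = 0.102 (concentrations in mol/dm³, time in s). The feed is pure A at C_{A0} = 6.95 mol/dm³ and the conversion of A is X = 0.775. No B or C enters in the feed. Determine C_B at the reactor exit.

5.16 mol/dm³

Exit C_A = C_{A0}(1−X) = 6.95×0.225 = 1.564 mol/dm³.
In a CSTR the entire volume is at exit conditions, so r_B = 3.63×1.564^0.5 = 4.539 and r_C = 0.102×1.564^1.5 = 0.1995.
Fraction of consumed A going to B: r_B/(r_B+r_C) = 0.9579.
C_B = 0.9579·C_{A0}·X = 0.9579×6.95×0.775 = 5.16 mol/dm³.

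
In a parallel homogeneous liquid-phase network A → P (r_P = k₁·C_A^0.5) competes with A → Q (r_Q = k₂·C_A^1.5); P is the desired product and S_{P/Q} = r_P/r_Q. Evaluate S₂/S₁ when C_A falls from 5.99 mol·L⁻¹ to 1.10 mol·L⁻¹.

S_{P/Q} = (k₁/k₂)·C_A⁻¹, so S₂/S₁ = (C_{A,2}/C_{A,1})⁻¹.
= 5.99/1.10 = 5.45.
Selectivity toward P rises as C_A falls — low-concentration operation is favoured.

5.45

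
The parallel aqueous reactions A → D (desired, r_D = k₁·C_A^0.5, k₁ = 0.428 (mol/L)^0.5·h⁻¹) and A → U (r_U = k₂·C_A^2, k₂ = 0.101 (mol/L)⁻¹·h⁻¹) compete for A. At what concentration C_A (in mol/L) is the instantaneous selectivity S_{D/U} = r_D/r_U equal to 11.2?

0.523 mol/L

S_{D/U} = (k₁/k₂)·C_A^-1.5 ⇒ C_A = (S·k₂/k₁)^(1/(-1.5)).
= (11.2×0.101/0.428)^(-0.6667) = (2.643)^(-0.6667) = 0.523 mol/L.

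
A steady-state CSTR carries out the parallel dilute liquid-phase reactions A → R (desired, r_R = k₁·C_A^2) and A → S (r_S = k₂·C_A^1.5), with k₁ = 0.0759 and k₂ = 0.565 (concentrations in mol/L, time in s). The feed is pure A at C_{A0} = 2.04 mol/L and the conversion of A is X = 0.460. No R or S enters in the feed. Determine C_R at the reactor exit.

0.116 mol/L

Exit C_A = C_{A0}(1−X) = 2.04×0.540 = 1.102 mol/L.
Rates in a CSTR are evaluated at the outlet concentration: r_R = 0.0759×1.102^2 = 0.09211, r_S = 0.565×1.102^1.5 = 0.6533.
Fraction of consumed A going to R: r_R/(r_R+r_S) = 0.1236.
C_R = 0.1236·C_{A0}·X = 0.1236×2.04×0.460 = 0.116 mol/L.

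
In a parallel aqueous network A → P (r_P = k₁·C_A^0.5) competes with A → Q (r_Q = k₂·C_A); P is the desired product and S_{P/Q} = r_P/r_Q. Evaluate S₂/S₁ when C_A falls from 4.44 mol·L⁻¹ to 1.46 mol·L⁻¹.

S_{P/Q} = (k₁/k₂)·C_A^-0.5, so S₂/S₁ = (C_{A,2}/C_{A,1})^-0.5.
= (1.46/4.44)^(-0.5) = (0.3288)^(-0.5) = 1.74.

1.74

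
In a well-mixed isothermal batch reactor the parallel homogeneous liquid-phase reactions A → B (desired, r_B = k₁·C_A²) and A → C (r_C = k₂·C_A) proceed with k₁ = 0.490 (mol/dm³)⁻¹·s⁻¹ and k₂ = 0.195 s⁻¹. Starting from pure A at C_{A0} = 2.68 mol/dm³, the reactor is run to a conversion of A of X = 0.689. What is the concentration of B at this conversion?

C_A = C_{A0}(1−X) = 0.8335 mol/dm³.
Along a PFR/batch, dC_C/dC_A = −r_C/(r_B+r_C) = −k₂/(k₂+k₁·C_A).
Integrating from C_{A0} to C_A: C_C = (0.195/0.490)·ln[(0.195+0.490·2.68)/(0.195+0.490·0.833)] = 0.3980·ln(1.508/0.6034) = 0.3646 mol/dm³.
Then C_B = (C_{A0}−C_A) − C_C = 1.847 − 0.3646 = 1.482 mol/dm³.

1.48 mol/dm³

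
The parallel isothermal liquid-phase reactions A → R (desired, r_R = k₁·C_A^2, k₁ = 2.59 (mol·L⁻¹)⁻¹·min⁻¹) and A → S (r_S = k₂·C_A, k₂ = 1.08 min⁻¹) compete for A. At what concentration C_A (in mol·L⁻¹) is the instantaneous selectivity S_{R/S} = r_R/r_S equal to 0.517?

0.216 mol·L⁻¹

S_{R/S} = (k₁/k₂)·C_A ⇒ C_A = S·k₂/k₁.
= 0.517×1.08/2.59 = 0.216 mol·L⁻¹.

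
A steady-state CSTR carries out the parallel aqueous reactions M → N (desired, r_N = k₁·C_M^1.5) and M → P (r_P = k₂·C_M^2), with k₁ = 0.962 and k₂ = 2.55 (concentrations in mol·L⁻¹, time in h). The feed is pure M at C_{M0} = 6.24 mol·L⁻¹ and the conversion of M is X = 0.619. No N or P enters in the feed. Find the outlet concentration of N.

Exit C_M = C_{M0}(1−X) = 6.24×0.381 = 2.377 mol·L⁻¹.
Rates in a CSTR are evaluated at the outlet concentration: r_N = 0.962×2.377^1.5 = 3.526, r_P = 2.55×2.377^2 = 14.41.
Fraction of consumed M going to N: r_N/(r_N+r_P) = 0.1966.
C_N = 0.1966·C_{M0}·X = 0.1966×6.24×0.619 = 0.759 mol·L⁻¹.

0.759 mol·L⁻¹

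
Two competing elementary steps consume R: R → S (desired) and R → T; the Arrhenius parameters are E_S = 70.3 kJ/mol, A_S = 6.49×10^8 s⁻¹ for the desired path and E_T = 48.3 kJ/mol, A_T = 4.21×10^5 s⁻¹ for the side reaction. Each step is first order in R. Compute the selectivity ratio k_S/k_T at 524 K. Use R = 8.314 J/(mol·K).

9.88

With equal orders, S_{S/T} = k_S/k_T = (A_S/A_T)·exp[(E_T−E_S)/(RT)].
(E_T−E_S)/(RT) = (48.3−70.3)×10³/(8.314×524) = -22000/4357 = -5.050.
k_S/k_T = (6.49×10^8/4.21×10^5)·exp(-5.050) = 1542 × 0.006410 = 9.88.
Since E_S > E_T, raising the temperature improves selectivity toward S.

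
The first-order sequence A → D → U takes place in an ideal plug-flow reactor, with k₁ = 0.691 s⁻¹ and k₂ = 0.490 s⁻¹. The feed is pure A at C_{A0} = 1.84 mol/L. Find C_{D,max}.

For a first-order series the maximum intermediate yield is C_{D,max}/C_{A0} = (k₁/k₂)^[k₂/(k₂−k₁)].
= (0.691/0.490)^(0.490/(0.490−0.691)) = (1.410)^(-2.438) = 0.4326.
C_{D,max} = 0.4326×1.84 = 0.796 mol/L.

0.796 mol/L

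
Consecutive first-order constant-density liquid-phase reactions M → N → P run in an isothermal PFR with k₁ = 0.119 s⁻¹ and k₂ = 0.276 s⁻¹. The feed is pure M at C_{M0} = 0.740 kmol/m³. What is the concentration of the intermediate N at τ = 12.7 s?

The intermediate concentration in a first-order A→B→C sequence is C_N = k₁C_{M0}(e^(−k₁τ) − e^(−k₂τ))/(k₂−k₁).
e^(−k₁τ) = e^(−0.119×12.7) = e^(−1.511) = 0.2206; e^(−k₂τ) = e^(−3.505) = 0.03004.
C_N = 0.119×0.740/(0.276−0.119) × (0.2206−0.03004) = 0.5609×0.1906 = 0.1069 kmol/m³.

0.107 kmol/m³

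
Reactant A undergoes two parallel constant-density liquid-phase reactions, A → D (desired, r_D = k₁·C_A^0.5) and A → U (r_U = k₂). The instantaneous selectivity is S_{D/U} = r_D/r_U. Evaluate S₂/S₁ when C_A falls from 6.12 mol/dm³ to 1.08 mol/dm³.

S_{D/U} = (k₁/k₂)·C_A^0.5, so S₂/S₁ = (C_{A,2}/C_{A,1})^0.5.
= (1.08/6.12)^0.5 = (0.1765)^0.5 = 0.420.

0.420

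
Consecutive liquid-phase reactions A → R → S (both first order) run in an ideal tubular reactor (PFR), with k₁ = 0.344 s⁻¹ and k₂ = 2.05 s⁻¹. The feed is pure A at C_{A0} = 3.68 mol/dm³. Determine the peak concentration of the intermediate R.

0.431 mol/dm³

At the optimum, C_{R,max}/C_{A0} = (k₁/k₂)^[k₂/(k₂−k₁)].
= (0.344/2.05)^(2.05/(2.05−0.344)) = (0.1678)^(1.202) = 0.1171.
C_{R,max} = 0.1171×3.68 = 0.431 mol/dm³.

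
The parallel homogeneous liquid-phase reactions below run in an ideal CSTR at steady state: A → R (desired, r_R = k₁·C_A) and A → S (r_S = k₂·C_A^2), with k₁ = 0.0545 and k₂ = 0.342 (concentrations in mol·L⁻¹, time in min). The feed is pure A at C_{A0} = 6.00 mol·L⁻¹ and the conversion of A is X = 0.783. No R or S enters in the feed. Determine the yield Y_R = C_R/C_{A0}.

Exit C_A = C_{A0}(1−X) = 6.00×0.217 = 1.302 mol·L⁻¹.
Rates in a CSTR are evaluated at the outlet concentration: r_R = 0.0545×1.302 = 0.07096, r_S = 0.342×1.302^2 = 0.5798.
Fraction of consumed A going to R: r_R/(r_R+r_S) = 0.1090.
C_R = 0.1090·C_{A0}·X = 0.1090×6.00×0.783 = 0.512 mol·L⁻¹; Y_R = C_R/C_{A0} = 0.0854.

0.0854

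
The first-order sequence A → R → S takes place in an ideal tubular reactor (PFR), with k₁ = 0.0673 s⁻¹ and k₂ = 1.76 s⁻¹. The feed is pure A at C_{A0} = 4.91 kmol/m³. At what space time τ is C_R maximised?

1.93 s

For first-order series the maximum of C_R occurs at τ_opt = ln(k₂/k₁)/(k₂−k₁).
= ln(1.76/0.0673)/(1.76−0.0673) = ln(26.15)/1.693 = 3.264/1.693 = 1.93 s.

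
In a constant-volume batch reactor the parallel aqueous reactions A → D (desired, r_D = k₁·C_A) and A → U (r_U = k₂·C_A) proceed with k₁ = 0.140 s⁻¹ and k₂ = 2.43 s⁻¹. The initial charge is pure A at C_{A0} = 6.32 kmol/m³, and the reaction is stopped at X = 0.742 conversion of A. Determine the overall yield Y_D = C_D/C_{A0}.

0.0404

C_A = C_{A0}(1−X) = 1.631 kmol/m³.
Both paths are first order in A, so the instantaneous fraction to D is constant: dC_D/d(−C_A) = k₁/(k₁+k₂) = 0.05447.
C_D = 0.05447·(C_{A0}−C_A) = 0.05447×4.689 = 0.255 kmol/m³.
Y_D = C_D/C_{A0} = 0.2555/6.32 = 0.0404.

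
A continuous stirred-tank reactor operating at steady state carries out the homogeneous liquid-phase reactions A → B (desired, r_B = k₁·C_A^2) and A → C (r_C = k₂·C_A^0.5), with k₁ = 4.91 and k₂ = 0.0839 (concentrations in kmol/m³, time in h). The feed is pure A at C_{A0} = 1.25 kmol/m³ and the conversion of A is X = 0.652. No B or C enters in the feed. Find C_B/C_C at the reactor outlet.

Exit C_A = C_{A0}(1−X) = 1.25×0.348 = 0.4350 kmol/m³.
Rates in a CSTR are evaluated at the outlet concentration: r_B = 4.91×0.4350^2 = 0.9291, r_C = 0.0839×0.4350^0.5 = 0.05534.
Overall selectivity = C_B/C_C = r_Bτ/(r_Cτ) = r_B/r_C = 16.8.

16.8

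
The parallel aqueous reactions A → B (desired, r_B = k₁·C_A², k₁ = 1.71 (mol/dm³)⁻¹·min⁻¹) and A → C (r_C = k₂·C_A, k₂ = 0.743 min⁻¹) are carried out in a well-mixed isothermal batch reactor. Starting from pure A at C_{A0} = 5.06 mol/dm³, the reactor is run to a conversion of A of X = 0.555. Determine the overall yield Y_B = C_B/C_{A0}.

0.494

C_A = C_{A0}(1−X) = 2.252 mol/dm³.
Along a PFR/batch, dC_C/dC_A = −r_C/(r_B+r_C) = −k₂/(k₂+k₁·C_A).
Integrating from C_{A0} to C_A: C_C = (0.743/1.71)·ln[(0.743+1.71·5.06)/(0.743+1.71·2.25)] = 0.4345·ln(9.396/4.593) = 0.3109 mol/dm³.
Then C_B = (C_{A0}−C_A) − C_C = 2.808 − 0.3109 = 2.497 mol/dm³.
Y_B = C_B/C_{A0} = 2.497/5.06 = 0.494.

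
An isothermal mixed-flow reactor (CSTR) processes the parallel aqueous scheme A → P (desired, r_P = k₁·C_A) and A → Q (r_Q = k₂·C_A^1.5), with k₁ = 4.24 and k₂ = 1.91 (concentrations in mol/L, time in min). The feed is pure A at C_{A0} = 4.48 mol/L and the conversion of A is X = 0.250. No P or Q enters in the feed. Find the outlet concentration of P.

Exit C_A = C_{A0}(1−X) = 4.48×0.750 = 3.360 mol/L.
A CSTR operates uniformly at the exit composition, giving r_P = 14.25 and r_Q = 11.76 (each k·C_A^n at C_A = 3.360).
Fraction of consumed A going to P: r_P/(r_P+r_Q) = 0.5477.
C_P = 0.5477·C_{A0}·X = 0.5477×4.48×0.250 = 0.613 mol/L.

0.613 mol/L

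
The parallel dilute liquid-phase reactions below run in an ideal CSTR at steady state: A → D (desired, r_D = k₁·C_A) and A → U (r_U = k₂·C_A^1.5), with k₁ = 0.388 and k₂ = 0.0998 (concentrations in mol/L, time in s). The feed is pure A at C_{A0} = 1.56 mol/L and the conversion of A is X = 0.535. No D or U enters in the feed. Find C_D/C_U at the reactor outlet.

4.56

Exit C_A = C_{A0}(1−X) = 1.56×0.465 = 0.7254 mol/L.
Rates in a CSTR are evaluated at the outlet concentration: r_D = 0.388×0.7254 = 0.2815, r_U = 0.0998×0.7254^1.5 = 0.06166.
Overall selectivity = C_D/C_U = r_Dτ/(r_Uτ) = r_D/r_U = 4.56.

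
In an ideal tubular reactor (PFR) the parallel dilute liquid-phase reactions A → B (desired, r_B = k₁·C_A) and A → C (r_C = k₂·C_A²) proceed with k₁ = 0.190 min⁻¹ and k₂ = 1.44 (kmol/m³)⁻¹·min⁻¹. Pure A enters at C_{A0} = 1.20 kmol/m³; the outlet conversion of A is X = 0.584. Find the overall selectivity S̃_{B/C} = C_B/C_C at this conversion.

C_A = C_{A0}(1−X) = 0.4992 kmol/m³.
Along a PFR/batch, dC_B/dC_A = −r_B/(r_B+r_C) = −k₁/(k₁+k₂·C_A).
Integrating from C_{A0} to C_A: C_B = (0.190/1.44)·ln[(0.190+1.44·1.20)/(0.190+1.44·0.499)] = 0.1319·ln(1.918/0.9088) = 0.09854 kmol/m³.
C_C = (C_{A0}−C_A)−C_B = 0.6023 kmol/m³; S̃_{B/C} = 0.09854/0.6023 = 0.164.

0.164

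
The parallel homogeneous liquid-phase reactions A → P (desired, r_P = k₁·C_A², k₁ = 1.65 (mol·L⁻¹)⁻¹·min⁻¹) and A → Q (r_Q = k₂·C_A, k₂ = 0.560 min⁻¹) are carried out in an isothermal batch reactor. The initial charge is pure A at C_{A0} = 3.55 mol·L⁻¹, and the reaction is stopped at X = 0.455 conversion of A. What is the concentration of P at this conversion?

C_A = C_{A0}(1−X) = 1.935 mol·L⁻¹.
Along a PFR/batch, dC_Q/dC_A = −r_Q/(r_P+r_Q) = −k₂/(k₂+k₁·C_A).
Integrating from C_{A0} to C_A: C_Q = (0.560/1.65)·ln[(0.560+1.65·3.55)/(0.560+1.65·1.93)] = 0.3394·ln(6.417/3.752) = 0.1821 mol·L⁻¹.
Then C_P = (C_{A0}−C_A) − C_Q = 1.615 − 0.1821 = 1.433 mol·L⁻¹.

1.43 mol·L⁻¹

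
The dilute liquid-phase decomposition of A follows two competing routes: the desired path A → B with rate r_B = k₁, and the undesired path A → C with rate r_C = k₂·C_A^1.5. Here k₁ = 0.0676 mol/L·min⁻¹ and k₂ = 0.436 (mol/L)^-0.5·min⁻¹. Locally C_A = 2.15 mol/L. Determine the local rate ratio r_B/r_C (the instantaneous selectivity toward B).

S_{B/C} = r_B/r_C = (k₁)/(k₂·C_A^1.5) = (k₁/k₂)·C_A^-1.5.
= (0.0676) / (0.436×2.150^1.5) = 0.06760/1.374 = 0.0492.

0.0492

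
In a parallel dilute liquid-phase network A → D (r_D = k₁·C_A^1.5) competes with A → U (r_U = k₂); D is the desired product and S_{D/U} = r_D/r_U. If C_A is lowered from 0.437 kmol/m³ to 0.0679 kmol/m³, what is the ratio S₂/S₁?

0.0612

S_{D/U} = (k₁/k₂)·C_A^1.5, so S₂/S₁ = (C_{A,2}/C_{A,1})^1.5.
= (0.0679/0.437)^1.5 = (0.1554)^1.5 = 0.0612.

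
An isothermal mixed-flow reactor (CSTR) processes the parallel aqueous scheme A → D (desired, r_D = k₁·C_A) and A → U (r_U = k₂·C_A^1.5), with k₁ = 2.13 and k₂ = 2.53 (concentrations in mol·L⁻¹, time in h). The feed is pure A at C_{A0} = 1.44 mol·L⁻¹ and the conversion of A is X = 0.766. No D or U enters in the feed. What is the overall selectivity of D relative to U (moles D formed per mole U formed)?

1.45

Exit C_A = C_{A0}(1−X) = 1.44×0.234 = 0.3370 mol·L⁻¹.
A CSTR operates uniformly at the exit composition, giving r_D = 0.7177 and r_U = 0.4949 (each k·C_A^n at C_A = 0.3370).
Overall selectivity = C_D/C_U = r_Dτ/(r_Uτ) = r_D/r_U = 1.45.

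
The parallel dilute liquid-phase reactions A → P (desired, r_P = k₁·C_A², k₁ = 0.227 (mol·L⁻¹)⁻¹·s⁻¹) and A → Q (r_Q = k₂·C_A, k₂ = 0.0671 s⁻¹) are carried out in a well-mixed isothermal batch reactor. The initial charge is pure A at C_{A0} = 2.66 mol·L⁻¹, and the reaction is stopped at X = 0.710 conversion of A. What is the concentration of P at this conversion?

1.59 mol·L⁻¹

C_A = C_{A0}(1−X) = 0.7714 mol·L⁻¹.
Along a PFR/batch, dC_Q/dC_A = −r_Q/(r_P+r_Q) = −k₂/(k₂+k₁·C_A).
Integrating from C_{A0} to C_A: C_Q = (0.0671/0.227)·ln[(0.0671+0.227·2.66)/(0.0671+0.227·0.771)] = 0.2956·ln(0.6709/0.2422) = 0.3012 mol·L⁻¹.
Then C_P = (C_{A0}−C_A) − C_Q = 1.889 − 0.3012 = 1.587 mol·L⁻¹.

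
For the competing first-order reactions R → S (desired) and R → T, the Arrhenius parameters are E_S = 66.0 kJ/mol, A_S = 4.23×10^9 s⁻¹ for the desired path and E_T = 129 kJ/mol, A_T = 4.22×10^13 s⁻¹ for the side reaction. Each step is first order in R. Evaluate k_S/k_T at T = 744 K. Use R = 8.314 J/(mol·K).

k_S/k_T = (A_S/A_T)·exp[−(E_S−E_T)/(RT)] = (A_S/A_T)·exp[(E_T−E_S)/(RT)].
(E_T−E_S)/(RT) = (129−66.0)×10³/(8.314×744) = 63000/6186 = 10.18.
k_S/k_T = (4.23×10^9/4.22×10^13)·exp(10.18) = 1.002×10^-4 × 26501 = 2.66.
Since E_S < E_T, lowering the temperature improves selectivity toward S.

2.66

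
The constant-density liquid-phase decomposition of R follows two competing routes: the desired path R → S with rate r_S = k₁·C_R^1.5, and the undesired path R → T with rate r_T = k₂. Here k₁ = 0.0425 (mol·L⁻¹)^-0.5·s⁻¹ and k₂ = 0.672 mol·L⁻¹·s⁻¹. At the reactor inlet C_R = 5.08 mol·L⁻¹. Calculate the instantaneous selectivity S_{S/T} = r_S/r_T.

0.724

S_{S/T} = r_S/r_T = (k₁·C_R^1.5)/(k₂) = (k₁/k₂)·C_R^1.5.
= (0.0425×5.080^1.5) / (0.672) = 0.4866/0.6720 = 0.724.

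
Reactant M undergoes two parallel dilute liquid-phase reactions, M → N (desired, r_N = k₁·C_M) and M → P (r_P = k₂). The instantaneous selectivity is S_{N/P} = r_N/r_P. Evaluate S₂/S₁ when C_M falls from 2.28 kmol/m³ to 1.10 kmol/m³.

0.482

S_{N/P} = (k₁/k₂)·C_M, so S₂/S₁ = (C_{M,2}/C_{M,1}).
= 1.10/2.28 = 0.482.
Selectivity toward N falls as C_M falls — high-concentration operation is favoured.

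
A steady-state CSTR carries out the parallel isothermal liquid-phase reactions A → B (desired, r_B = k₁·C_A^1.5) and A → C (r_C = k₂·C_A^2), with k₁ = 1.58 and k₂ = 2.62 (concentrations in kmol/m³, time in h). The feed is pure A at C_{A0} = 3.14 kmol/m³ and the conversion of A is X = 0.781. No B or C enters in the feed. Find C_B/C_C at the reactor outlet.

Exit C_A = C_{A0}(1−X) = 3.14×0.219 = 0.6877 kmol/m³.
In a CSTR the entire volume is at exit conditions, so r_B = 1.58×0.6877^1.5 = 0.9010 and r_C = 2.62×0.6877^2 = 1.239.
Overall selectivity = C_B/C_C = r_Bτ/(r_Cτ) = r_B/r_C = 0.727.

0.727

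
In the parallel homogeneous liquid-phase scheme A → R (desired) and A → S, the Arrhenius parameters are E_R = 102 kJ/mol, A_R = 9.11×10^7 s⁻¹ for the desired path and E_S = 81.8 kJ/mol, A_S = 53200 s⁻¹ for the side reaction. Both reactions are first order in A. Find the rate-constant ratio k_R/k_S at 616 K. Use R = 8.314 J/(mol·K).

With equal orders, S_{R/S} = k_R/k_S = (A_R/A_S)·exp[(E_S−E_R)/(RT)].
(E_S−E_R)/(RT) = (81.8−102)×10³/(8.314×616) = -20200/5121 = -3.944.
k_R/k_S = (9.11×10^7/53200)·exp(-3.944) = 1712 × 0.01937 = 33.2.

33.2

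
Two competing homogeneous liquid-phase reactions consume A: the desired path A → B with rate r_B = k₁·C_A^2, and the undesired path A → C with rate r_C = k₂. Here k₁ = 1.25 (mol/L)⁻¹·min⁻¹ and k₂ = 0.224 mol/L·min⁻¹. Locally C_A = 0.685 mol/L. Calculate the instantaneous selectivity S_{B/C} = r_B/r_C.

S_{B/C} = r_B/r_C = (k₁·C_A^2)/(k₂) = (k₁/k₂)·C_A^2.
= (1.25×0.6850^2) / (0.224) = 0.5865/0.2240 = 2.62.
Since the desired path is higher order in A, keeping C_A high (PFR or concentrated feed) favours B.

2.62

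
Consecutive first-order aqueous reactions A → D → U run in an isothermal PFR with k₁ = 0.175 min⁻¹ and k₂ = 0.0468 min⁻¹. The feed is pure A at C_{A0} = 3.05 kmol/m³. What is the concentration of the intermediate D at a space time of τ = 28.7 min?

1.06 kmol/m³

The intermediate concentration in a first-order A→B→C sequence is C_D = k₁C_{A0}(e^(−k₁τ) − e^(−k₂τ))/(k₂−k₁).
e^(−k₁τ) = e^(−0.175×28.7) = e^(−5.022) = 0.006588; e^(−k₂τ) = e^(−1.343) = 0.2610.
C_D = 0.175×3.05/(0.0468−0.175) × (0.006588−0.2610) = (-4.163)×(-0.2544) = 1.059 kmol/m³.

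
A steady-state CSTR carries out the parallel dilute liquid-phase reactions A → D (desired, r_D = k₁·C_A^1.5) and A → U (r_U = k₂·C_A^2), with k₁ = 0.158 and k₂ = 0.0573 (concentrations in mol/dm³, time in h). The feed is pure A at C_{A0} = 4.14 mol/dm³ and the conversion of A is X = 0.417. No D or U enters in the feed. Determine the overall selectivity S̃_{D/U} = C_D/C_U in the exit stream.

Exit C_A = C_{A0}(1−X) = 4.14×0.583 = 2.414 mol/dm³.
Rates in a CSTR are evaluated at the outlet concentration: r_D = 0.158×2.414^1.5 = 0.5925, r_U = 0.0573×2.414^2 = 0.3338.
Overall selectivity = C_D/C_U = r_Dτ/(r_Uτ) = r_D/r_U = 1.77.

1.77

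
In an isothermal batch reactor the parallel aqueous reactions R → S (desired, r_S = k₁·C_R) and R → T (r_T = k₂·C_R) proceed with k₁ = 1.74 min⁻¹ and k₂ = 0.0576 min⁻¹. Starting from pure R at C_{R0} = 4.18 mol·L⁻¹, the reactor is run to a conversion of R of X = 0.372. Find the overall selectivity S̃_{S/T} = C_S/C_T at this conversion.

30.2

C_R = C_{R0}(1−X) = 2.625 mol·L⁻¹.
Both paths are first order in R, so the instantaneous fraction to S is constant: dC_S/d(−C_R) = k₁/(k₁+k₂) = 0.9680.
C_S = 0.9680·(C_{R0}−C_R) = 0.9680×1.555 = 1.51 mol·L⁻¹.
C_T = (C_{R0}−C_R)−C_S = 0.04983 mol·L⁻¹; S̃_{S/T} = 1.505/0.04983 = 30.2.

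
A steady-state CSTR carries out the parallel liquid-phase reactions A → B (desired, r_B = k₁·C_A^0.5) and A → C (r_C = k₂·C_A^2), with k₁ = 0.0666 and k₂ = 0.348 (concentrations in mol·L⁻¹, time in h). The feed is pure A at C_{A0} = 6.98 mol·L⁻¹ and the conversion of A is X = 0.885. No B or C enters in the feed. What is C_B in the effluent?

Exit C_A = C_{A0}(1−X) = 6.98×0.115 = 0.8027 mol·L⁻¹.
A CSTR operates uniformly at the exit composition, giving r_B = 0.05967 and r_C = 0.2242 (each k·C_A^n at C_A = 0.8027).
Fraction of consumed A going to B: r_B/(r_B+r_C) = 0.2102.
C_B = 0.2102·C_{A0}·X = 0.2102×6.98×0.885 = 1.30 mol·L⁻¹.

1.30 mol·L⁻¹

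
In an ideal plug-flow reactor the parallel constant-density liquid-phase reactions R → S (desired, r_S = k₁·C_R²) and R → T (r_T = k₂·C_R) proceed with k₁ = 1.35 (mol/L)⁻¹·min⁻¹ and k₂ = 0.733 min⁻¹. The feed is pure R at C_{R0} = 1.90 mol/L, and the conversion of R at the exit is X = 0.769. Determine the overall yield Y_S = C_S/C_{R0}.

C_R = C_{R0}(1−X) = 0.4389 mol/L.
Along a PFR/batch, dC_T/dC_R = −r_T/(r_S+r_T) = −k₂/(k₂+k₁·C_R).
Integrating from C_{R0} to C_R: C_T = (0.733/1.35)·ln[(0.733+1.35·1.90)/(0.733+1.35·0.439)] = 0.5430·ln(3.298/1.326) = 0.4949 mol/L.
Then C_S = (C_{R0}−C_R) − C_T = 1.461 − 0.4949 = 0.9662 mol/L.
Y_S = C_S/C_{R0} = 0.9662/1.90 = 0.509.

0.509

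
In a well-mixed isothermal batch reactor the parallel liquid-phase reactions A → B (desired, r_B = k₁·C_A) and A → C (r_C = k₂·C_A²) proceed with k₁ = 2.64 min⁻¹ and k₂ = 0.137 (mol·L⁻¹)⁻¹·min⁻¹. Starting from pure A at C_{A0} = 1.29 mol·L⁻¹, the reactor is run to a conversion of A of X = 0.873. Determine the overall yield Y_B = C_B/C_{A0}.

0.841

C_A = C_{A0}(1−X) = 0.1638 mol·L⁻¹.
Along a PFR/batch, dC_B/dC_A = −r_B/(r_B+r_C) = −k₁/(k₁+k₂·C_A).
Integrating from C_{A0} to C_A: C_B = (2.64/0.137)·ln[(2.64+0.137·1.29)/(2.64+0.137·0.164)] = 19.27·ln(2.817/2.662) = 1.086 mol·L⁻¹.
Y_B = C_B/C_{A0} = 1.086/1.29 = 0.841.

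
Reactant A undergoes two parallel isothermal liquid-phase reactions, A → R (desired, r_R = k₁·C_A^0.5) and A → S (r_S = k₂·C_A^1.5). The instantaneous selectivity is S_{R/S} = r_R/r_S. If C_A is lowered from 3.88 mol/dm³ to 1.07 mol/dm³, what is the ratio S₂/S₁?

S_{R/S} = (k₁/k₂)·C_A⁻¹, so S₂/S₁ = (C_{A,2}/C_{A,1})⁻¹.
= 3.88/1.07 = 3.63.

3.63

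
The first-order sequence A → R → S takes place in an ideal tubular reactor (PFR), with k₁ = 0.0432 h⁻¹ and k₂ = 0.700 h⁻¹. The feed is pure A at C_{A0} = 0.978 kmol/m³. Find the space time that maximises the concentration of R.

4.24 h

The intermediate peaks when r₁ = r₂, i.e. k₁e^(−k₁τ) = k₂e^(−k₂τ), giving τ_opt = ln(k₂/k₁)/(k₂−k₁).
= ln(0.700/0.0432)/(0.700−0.0432) = ln(16.20)/0.6568 = 2.785/0.6568 = 4.24 h.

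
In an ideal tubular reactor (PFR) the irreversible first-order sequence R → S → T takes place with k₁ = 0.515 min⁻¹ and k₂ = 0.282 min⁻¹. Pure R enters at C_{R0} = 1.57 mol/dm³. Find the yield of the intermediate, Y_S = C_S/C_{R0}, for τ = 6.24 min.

0.292

For first-order series with pure R initially, C_S(τ) = k₁C_{R0}/(k₂−k₁)·(e^(−k₁τ) − e^(−k₂τ)).
e^(−k₁τ) = e^(−0.515×6.24) = e^(−3.214) = 0.04021; e^(−k₂τ) = e^(−1.760) = 0.1721.
C_S = 0.515×1.57/(0.282−0.515) × (0.04021−0.1721) = (-3.470)×(-0.1319) = 0.4577 mol/dm³.
Y_S = C_S/C_{R0} = 0.4577/1.57 = 0.292.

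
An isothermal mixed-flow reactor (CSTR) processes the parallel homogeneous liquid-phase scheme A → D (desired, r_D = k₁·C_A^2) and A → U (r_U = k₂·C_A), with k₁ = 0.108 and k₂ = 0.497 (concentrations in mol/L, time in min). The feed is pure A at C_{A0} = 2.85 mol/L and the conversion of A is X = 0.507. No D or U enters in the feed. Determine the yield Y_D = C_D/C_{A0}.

0.119

Exit C_A = C_{A0}(1−X) = 2.85×0.493 = 1.405 mol/L.
Rates in a CSTR are evaluated at the outlet concentration: r_D = 0.108×1.405^2 = 0.2132, r_U = 0.497×1.405 = 0.6983.
Fraction of consumed A going to D: r_D/(r_D+r_U) = 0.2339.
C_D = 0.2339·C_{A0}·X = 0.2339×2.85×0.507 = 0.338 mol/L; Y_D = C_D/C_{A0} = 0.119.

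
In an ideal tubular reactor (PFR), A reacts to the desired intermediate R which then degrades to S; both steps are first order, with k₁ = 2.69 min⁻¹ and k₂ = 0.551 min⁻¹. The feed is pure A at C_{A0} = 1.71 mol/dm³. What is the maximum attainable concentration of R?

1.14 mol/dm³

At the optimum, C_{R,max}/C_{A0} = (k₁/k₂)^[k₂/(k₂−k₁)].
= (2.69/0.551)^(0.551/(0.551−2.69)) = (4.882)^(-0.2576) = 0.6647.
C_{R,max} = 0.6647×1.71 = 1.14 mol/dm³.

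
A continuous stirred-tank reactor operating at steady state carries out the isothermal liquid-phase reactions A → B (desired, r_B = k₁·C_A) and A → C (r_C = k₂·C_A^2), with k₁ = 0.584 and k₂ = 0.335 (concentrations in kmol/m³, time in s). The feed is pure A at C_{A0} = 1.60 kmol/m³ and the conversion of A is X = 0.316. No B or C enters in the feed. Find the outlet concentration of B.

Exit C_A = C_{A0}(1−X) = 1.60×0.684 = 1.094 kmol/m³.
A CSTR operates uniformly at the exit composition, giving r_B = 0.6391 and r_C = 0.4012 (each k·C_A^n at C_A = 1.094).
Fraction of consumed A going to B: r_B/(r_B+r_C) = 0.6143.
C_B = 0.6143·C_{A0}·X = 0.6143×1.60×0.316 = 0.311 kmol/m³.

0.311 kmol/m³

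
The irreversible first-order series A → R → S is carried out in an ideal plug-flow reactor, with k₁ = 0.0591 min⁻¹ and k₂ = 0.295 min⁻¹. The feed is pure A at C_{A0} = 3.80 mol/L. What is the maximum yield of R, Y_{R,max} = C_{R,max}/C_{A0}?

0.134

Evaluating C_R at τ_opt = ln(k₂/k₁)/(k₂−k₁) gives C_{R,max}/C_{A0} = (k₁/k₂)^[k₂/(k₂−k₁)].
= (0.0591/0.295)^(0.295/(0.295−0.0591)) = (0.2003)^(1.251) = 0.1339.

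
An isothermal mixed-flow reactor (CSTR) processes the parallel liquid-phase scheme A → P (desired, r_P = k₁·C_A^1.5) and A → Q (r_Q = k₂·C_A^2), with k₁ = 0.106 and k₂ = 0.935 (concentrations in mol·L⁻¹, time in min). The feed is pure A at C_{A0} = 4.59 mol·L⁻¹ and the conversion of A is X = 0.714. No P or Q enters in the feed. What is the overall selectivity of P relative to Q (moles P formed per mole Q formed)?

0.0989

Exit C_A = C_{A0}(1−X) = 4.59×0.286 = 1.313 mol·L⁻¹.
Rates in a CSTR are evaluated at the outlet concentration: r_P = 0.106×1.313^1.5 = 0.1594, r_Q = 0.935×1.313^2 = 1.611.
Overall selectivity = C_P/C_Q = r_Pτ/(r_Qτ) = r_P/r_Q = 0.0989.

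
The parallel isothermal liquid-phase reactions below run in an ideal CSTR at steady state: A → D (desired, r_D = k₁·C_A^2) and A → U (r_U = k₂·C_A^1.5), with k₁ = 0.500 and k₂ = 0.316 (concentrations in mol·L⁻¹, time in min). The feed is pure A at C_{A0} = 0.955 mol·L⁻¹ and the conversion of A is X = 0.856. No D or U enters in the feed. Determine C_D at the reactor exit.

Exit C_A = C_{A0}(1−X) = 0.955×0.144 = 0.1375 mol·L⁻¹.
Rates in a CSTR are evaluated at the outlet concentration: r_D = 0.500×0.1375^2 = 0.009456, r_U = 0.316×0.1375^1.5 = 0.01612.
Fraction of consumed A going to D: r_D/(r_D+r_U) = 0.3698.
C_D = 0.3698·C_{A0}·X = 0.3698×0.955×0.856 = 0.302 mol·L⁻¹.

0.302 mol·L⁻¹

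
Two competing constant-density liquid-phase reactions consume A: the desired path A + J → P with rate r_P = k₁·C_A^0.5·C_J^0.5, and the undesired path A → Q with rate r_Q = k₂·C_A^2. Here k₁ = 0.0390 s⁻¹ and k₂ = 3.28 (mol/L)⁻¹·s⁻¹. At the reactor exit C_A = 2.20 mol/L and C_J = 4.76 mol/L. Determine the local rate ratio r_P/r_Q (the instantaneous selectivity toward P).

0.00795

S_{P/Q} = r_P/r_Q = (k₁·C_A^0.5·C_J^0.5)/(k₂·C_A^2) = (k₁/k₂)·C_A^-1.5·C_J^0.5.
= (0.0390×2.200^0.5×4.760^0.5) / (3.28×2.200^2) = 0.1262/15.88 = 0.00795.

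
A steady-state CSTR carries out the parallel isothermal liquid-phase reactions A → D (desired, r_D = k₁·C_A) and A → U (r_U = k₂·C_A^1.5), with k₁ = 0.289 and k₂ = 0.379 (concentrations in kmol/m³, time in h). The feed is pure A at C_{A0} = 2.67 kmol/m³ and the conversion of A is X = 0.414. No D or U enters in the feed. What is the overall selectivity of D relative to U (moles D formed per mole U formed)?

Exit C_A = C_{A0}(1−X) = 2.67×0.586 = 1.565 kmol/m³.
In a CSTR the entire volume is at exit conditions, so r_D = 0.289×1.565 = 0.4522 and r_U = 0.379×1.565^1.5 = 0.7417.
Overall selectivity = C_D/C_U = r_Dτ/(r_Uτ) = r_D/r_U = 0.610.

0.610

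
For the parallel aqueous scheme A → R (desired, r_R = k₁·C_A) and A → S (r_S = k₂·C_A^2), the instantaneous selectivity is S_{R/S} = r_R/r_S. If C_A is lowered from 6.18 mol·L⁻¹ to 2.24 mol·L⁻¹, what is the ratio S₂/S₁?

S_{R/S} = (k₁/k₂)·C_A⁻¹, so S₂/S₁ = (C_{A,2}/C_{A,1})⁻¹.
= 6.18/2.24 = 2.76.

2.76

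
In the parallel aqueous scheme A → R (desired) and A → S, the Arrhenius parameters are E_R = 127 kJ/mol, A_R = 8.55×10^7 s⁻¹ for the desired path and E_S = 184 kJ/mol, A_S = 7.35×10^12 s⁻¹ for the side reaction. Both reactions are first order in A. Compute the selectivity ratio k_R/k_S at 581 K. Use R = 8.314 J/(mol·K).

1.55

k_R/k_S = (A_R/A_S)·exp[−(E_R−E_S)/(RT)] = (A_R/A_S)·exp[(E_S−E_R)/(RT)].
(E_S−E_R)/(RT) = (184−127)×10³/(8.314×581) = 57000/4830 = 11.80.
k_R/k_S = (8.55×10^7/7.35×10^12)·exp(11.80) = 1.163×10^-5 × 1.333×10^5 = 1.55.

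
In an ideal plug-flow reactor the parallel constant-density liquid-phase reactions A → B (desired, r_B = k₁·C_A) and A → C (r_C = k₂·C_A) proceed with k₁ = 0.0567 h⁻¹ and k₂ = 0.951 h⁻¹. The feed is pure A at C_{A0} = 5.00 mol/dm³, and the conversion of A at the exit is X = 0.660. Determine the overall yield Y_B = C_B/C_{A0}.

C_A = C_{A0}(1−X) = 1.700 mol/dm³.
Both paths are first order in A, so the instantaneous fraction to B is constant: dC_B/d(−C_A) = k₁/(k₁+k₂) = 0.05627.
C_B = 0.05627·(C_{A0}−C_A) = 0.05627×3.300 = 0.186 mol/dm³.
Y_B = C_B/C_{A0} = 0.1857/5.00 = 0.0371.

0.0371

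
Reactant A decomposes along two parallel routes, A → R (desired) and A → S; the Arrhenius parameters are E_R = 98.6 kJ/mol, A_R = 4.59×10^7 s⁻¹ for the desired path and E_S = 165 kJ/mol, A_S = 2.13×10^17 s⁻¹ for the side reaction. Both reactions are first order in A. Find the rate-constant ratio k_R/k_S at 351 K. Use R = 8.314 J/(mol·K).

1.64

k_R/k_S = (A_R/A_S)·exp[−(E_R−E_S)/(RT)] = (A_R/A_S)·exp[(E_S−E_R)/(RT)].
(E_S−E_R)/(RT) = (165−98.6)×10³/(8.314×351) = 66400/2918 = 22.75.
k_R/k_S = (4.59×10^7/2.13×10^17)·exp(22.75) = 2.155×10^-10 × 7.617×10^9 = 1.64.
Since E_R < E_S, lowering the temperature improves selectivity toward R.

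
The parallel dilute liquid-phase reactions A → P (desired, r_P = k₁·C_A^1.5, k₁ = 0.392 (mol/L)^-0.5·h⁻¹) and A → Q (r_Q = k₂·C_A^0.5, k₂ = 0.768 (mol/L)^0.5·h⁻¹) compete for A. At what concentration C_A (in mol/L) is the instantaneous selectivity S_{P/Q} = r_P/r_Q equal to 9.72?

19.0 mol/L

S_{P/Q} = (k₁/k₂)·C_A ⇒ C_A = S·k₂/k₁.
= 9.72×0.768/0.392 = 19.0 mol/L.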